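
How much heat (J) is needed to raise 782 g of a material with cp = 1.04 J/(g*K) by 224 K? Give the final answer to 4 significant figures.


Q = m * cp * dT
Q = 782 * 1.04 * 224
Q = 182200 J


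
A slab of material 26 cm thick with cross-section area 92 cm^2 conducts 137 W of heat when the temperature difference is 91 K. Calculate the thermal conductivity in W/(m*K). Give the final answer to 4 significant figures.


k = Q*L / (A*dT)
L = 0.26 m, A = 9.2e-03 m^2
k = 137 * 0.26 / (9.2e-03 * 91)
k = 42.55 W/(m*K)


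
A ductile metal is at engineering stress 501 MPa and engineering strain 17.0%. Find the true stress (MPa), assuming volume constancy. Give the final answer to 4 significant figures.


sigma_true = sigma_eng * (1 + epsilon_eng)
sigma_true = 501 * (1 + 0.17)
sigma_true = 586.2 MPa


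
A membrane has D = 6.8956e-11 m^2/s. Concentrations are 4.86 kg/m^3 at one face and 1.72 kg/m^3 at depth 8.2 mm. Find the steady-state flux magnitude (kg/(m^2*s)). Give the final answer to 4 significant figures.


J = -D * (dC/dx) = D * (C1 - C2) / dx
J = 6.8956e-11 * (4.86 - 1.72) / 8.2e-03
J = 2.641e-08 kg/(m^2*s)


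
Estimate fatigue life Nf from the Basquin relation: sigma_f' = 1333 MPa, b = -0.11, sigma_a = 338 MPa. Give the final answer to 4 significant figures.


sigma_a = sigma_f' * (2*Nf)^b
2*Nf = (sigma_a / sigma_f')^(1/b)
2*Nf = (338 / 1333)^(1/-0.11)
2*Nf = 261454
Nf = 130700 cycles


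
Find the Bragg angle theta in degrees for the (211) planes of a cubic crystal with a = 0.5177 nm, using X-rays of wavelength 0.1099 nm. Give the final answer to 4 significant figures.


d = a / sqrt(h^2+k^2+l^2)
d = 0.5177 / sqrt(6) = 0.21135 nm
lambda = 2*d*sin(theta)  =>  sin(theta) = lambda / (2*d)
sin(theta) = 0.1099 / (2 * 0.21135) = 0.259995
theta = 15.07 deg


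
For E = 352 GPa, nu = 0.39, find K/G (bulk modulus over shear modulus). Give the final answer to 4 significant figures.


G = E / (2*(1+nu))
G = 352 / (2*(1+0.39)) = 126.619 GPa
K = E / (3*(1-2*nu))
K = 352 / (3*(1-2*0.39)) = 533.333 GPa
K/G = 533.333 / 126.619 = 4.212


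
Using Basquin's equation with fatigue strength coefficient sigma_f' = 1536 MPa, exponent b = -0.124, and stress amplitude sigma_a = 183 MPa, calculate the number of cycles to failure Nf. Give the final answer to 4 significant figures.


sigma_a = sigma_f' * (2*Nf)^b
2*Nf = (sigma_a / sigma_f')^(1/b)
2*Nf = (183 / 1536)^(1/-0.124)
2*Nf = 2.82573e+07
Nf = 1.413e+07 cycles


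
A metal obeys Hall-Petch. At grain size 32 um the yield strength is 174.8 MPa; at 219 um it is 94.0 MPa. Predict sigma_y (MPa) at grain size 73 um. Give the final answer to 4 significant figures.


sigma_y = sigma0 + k / sqrt(d)
1/sqrt(d1) = 1/sqrt(3.2e-05) = 176.777;  1/sqrt(d2) = 67.5737
k = (sigma1 - sigma2) / (1/sqrt(d1) - 1/sqrt(d2)) = (174.8 - 94.0) / (176.777 - 67.5737) = 0.739907 MPa*m^0.5
sigma0 = sigma1 - k/sqrt(d1) = 174.8 - 0.739907*176.777 = 44.0017 MPa
sigma_y(d3) = 44.0017 + 0.739907 / sqrt(7.3e-05) = 130.6 MPa


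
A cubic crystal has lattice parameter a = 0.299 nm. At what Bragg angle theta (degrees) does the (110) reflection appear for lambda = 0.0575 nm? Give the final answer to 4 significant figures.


d = a / sqrt(h^2+k^2+l^2)
d = 0.299 / sqrt(2) = 0.211425 nm
lambda = 2*d*sin(theta)  =>  sin(theta) = lambda / (2*d)
sin(theta) = 0.0575 / (2 * 0.211425) = 0.135982
theta = 7.815 deg


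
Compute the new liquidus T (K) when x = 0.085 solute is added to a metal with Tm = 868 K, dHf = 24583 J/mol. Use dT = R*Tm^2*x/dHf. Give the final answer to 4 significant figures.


dT = R*Tm^2*x / dHf
dT = 8.314 * 868^2 * 0.085 / 24583
dT = 21.6588 K
T_new = 868 - 21.6588 = 846.3 K


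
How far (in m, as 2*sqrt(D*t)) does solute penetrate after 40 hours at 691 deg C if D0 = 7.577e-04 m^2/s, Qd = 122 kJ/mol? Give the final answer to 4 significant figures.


Step 1: D = D0 * exp(-Qd/(R*T))
T = 964.15 K
D = 7.577e-04 * exp(-122e3 / (8.314 * 964.15)) = 1.86071e-10 m^2/s
Step 2: L = 2*sqrt(D*t)
t = 40 h = 144000 s
L = 2*sqrt(1.86071e-10 * 144000) = 0.01035 m


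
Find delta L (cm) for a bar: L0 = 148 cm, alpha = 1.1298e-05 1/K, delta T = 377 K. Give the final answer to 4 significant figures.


dL = L0 * alpha * dT
dL = 148 * 1.1298e-05 * 377
dL = 0.6304 cm


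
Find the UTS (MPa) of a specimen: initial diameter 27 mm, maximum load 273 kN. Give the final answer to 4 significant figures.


A0 = pi*(d/2)^2 = pi*(27/2)^2 = 572.555 mm^2
UTS = F_max / A0 = 273*1000 / 572.555
UTS = 476.8 MPa


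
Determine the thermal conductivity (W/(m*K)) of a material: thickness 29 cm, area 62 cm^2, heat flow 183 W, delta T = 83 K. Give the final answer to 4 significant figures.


k = Q*L / (A*dT)
L = 0.29 m, A = 6.2e-03 m^2
k = 183 * 0.29 / (6.2e-03 * 83)
k = 103.1 W/(m*K)


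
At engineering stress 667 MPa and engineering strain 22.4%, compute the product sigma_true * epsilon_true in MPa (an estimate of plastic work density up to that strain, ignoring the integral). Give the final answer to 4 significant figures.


sigma_true = sigma_eng * (1 + epsilon_eng)
sigma_true = 667 * (1 + 0.224) = 816.408 MPa
epsilon_true = ln(1 + epsilon_eng)
epsilon_true = ln(1 + 0.224) = 0.202124
sigma_true * epsilon_true = 816.408 * 0.202124 = 165 MPa


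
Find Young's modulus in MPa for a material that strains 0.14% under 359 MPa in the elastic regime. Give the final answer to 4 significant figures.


E = sigma / epsilon
epsilon = 0.14% = 1.4e-03
E = 359 / 1.4e-03
E = 256400 MPa


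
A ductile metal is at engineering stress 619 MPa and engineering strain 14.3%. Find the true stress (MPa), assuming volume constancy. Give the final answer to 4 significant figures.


sigma_true = sigma_eng * (1 + epsilon_eng)
sigma_true = 619 * (1 + 0.143)
sigma_true = 707.5 MPa


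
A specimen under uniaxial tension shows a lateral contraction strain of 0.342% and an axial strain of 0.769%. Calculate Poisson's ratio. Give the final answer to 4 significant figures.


nu = -epsilon_lat / epsilon_axial
Lateral strain is contraction (negative), so using magnitudes:
nu = 0.342 / 0.769
nu = 0.4447


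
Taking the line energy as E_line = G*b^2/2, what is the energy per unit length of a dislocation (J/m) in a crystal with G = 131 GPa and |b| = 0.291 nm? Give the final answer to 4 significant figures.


E = G*b^2/2
b = 0.291 nm = 2.91e-10 m
G = 131 GPa = 1.31e+11 Pa
E = 0.5 * 1.31e+11 * (2.91e-10)^2
E = 5.547e-09 J/m


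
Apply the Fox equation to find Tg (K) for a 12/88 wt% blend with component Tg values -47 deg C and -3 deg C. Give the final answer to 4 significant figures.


1/Tg = w1/Tg1 + w2/Tg2 (in Kelvin)
Tg1 = 226.15 K, Tg2 = 270.15 K
1/Tg = 0.12/226.15 + 0.88/270.15
Tg = 264 K


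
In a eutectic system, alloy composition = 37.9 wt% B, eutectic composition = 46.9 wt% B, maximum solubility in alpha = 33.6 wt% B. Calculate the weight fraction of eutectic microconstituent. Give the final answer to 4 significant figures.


f_primary = (C_e - C0) / (C_e - C_alpha_max)
f_primary = (46.9 - 37.9) / (46.9 - 33.6)
f_primary = 0.676692
f_eutectic = 1 - 0.676692 = 0.3233


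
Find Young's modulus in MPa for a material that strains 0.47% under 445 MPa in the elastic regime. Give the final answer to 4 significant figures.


E = sigma / epsilon
epsilon = 0.47% = 4.7e-03
E = 445 / 4.7e-03
E = 94680 MPa


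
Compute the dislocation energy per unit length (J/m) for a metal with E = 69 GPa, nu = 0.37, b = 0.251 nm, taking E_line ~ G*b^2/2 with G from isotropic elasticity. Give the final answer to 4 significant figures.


Step 1: G = E / (2*(1+nu))
G = 69 / (2*(1+0.37)) = 25.1825 GPa = 2.51825e+10 Pa
Step 2: E_line = G*b^2/2
b = 0.251 nm = 2.51e-10 m
E_line = 0.5 * 2.51825e+10 * (2.51e-10)^2 = 7.933e-10 J/m


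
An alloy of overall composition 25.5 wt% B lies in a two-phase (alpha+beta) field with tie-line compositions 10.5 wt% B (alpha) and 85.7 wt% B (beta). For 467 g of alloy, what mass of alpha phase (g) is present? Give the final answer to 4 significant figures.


f_alpha = (C_beta - C0) / (C_beta - C_alpha)
f_alpha = (85.7 - 25.5) / (85.7 - 10.5) = 0.800532
m_alpha = f_alpha * m_total = 0.800532 * 467 = 373.8 g


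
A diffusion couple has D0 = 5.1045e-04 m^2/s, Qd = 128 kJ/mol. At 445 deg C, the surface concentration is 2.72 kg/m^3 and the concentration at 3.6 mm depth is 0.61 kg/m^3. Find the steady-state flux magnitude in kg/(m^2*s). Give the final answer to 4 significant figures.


Step 1: D = D0 * exp(-Qd/(R*T))
T = 445 + 273.15 = 718.15 K
D = 5.1045e-04 * exp(-128e3 / (8.314 * 718.15)) = 2.49768e-13 m^2/s
Step 2: J = D * (C1 - C2) / dx
J = 2.49768e-13 * (2.72 - 0.61) / 3.6e-03
J = 1.464e-10 kg/(m^2*s)


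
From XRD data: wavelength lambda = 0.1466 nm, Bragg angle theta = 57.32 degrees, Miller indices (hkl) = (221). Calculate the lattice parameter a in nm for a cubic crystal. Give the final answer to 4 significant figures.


d = lambda / (2*sin(theta))
d = 0.1466 / (2*sin(57.32 deg))
d = 0.0870857 nm
a = d * sqrt(h^2+k^2+l^2) = 0.0870857 * sqrt(9)
a = 0.2613 nm


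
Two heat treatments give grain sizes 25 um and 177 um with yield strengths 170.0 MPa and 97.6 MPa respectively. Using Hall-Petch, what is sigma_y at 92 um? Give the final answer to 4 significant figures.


sigma_y = sigma0 + k / sqrt(d)
1/sqrt(d1) = 1/sqrt(2.5e-05) = 200;  1/sqrt(d2) = 75.1646
k = (sigma1 - sigma2) / (1/sqrt(d1) - 1/sqrt(d2)) = (170.0 - 97.6) / (200 - 75.1646) = 0.579964 MPa*m^0.5
sigma0 = sigma1 - k/sqrt(d1) = 170.0 - 0.579964*200 = 54.0073 MPa
sigma_y(d3) = 54.0073 + 0.579964 / sqrt(9.2e-05) = 114.5 MPa


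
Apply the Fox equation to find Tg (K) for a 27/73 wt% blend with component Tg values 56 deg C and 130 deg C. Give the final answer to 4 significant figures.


1/Tg = w1/Tg1 + w2/Tg2 (in Kelvin)
Tg1 = 329.15 K, Tg2 = 403.15 K
1/Tg = 0.27/329.15 + 0.73/403.15
Tg = 380.1 K


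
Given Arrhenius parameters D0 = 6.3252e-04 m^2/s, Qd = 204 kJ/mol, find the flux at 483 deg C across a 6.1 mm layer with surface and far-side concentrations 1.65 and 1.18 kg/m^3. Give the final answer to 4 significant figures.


Step 1: D = D0 * exp(-Qd/(R*T))
T = 483 + 273.15 = 756.15 K
D = 6.3252e-04 * exp(-204e3 / (8.314 * 756.15)) = 5.10858e-18 m^2/s
Step 2: J = D * (C1 - C2) / dx
J = 5.10858e-18 * (1.65 - 1.18) / 6.1e-03
J = 3.936e-16 kg/(m^2*s)


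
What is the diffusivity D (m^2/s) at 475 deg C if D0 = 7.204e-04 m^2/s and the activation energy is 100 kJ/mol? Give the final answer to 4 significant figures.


D = D0 * exp(-Qd / (R*T))
T = 748.15 K
D = 7.204e-04 * exp(-100e3 / (8.314 * 748.15))
D = 7.507e-11 m^2/s


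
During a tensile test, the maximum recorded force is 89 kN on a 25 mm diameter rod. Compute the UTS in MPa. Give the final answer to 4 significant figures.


A0 = pi*(d/2)^2 = pi*(25/2)^2 = 490.874 mm^2
UTS = F_max / A0 = 89*1000 / 490.874
UTS = 181.3 MPa


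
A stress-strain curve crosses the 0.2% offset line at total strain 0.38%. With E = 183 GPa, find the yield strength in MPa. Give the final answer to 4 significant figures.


Offset strain = 0.002
Elastic strain at yield = total_strain - offset = 3.8e-03 - 0.002 = 1.8e-03
sigma_y = E * elastic_strain = 183000 * 1.8e-03
sigma_y = 329.4 MPa


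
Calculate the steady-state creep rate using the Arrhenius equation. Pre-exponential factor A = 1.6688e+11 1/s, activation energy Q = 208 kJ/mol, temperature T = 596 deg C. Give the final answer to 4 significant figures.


rate = A * exp(-Q / (R*T))
T = 596 + 273.15 = 869.15 K
rate = 1.6688e+11 * exp(-208e3 / (8.314 * 869.15))
rate = 0.05266 1/s


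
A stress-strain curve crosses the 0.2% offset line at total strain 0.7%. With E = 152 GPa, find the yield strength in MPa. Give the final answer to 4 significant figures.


Offset strain = 0.002
Elastic strain at yield = total_strain - offset = 7e-03 - 0.002 = 5e-03
sigma_y = E * elastic_strain = 152000 * 5e-03
sigma_y = 760 MPa


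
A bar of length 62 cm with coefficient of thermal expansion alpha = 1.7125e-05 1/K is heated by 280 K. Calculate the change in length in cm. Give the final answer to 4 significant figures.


dL = L0 * alpha * dT
dL = 62 * 1.7125e-05 * 280
dL = 0.2973 cm


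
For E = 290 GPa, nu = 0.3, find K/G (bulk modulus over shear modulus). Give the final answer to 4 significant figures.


G = E / (2*(1+nu))
G = 290 / (2*(1+0.3)) = 111.538 GPa
K = E / (3*(1-2*nu))
K = 290 / (3*(1-2*0.3)) = 241.667 GPa
K/G = 241.667 / 111.538 = 2.167


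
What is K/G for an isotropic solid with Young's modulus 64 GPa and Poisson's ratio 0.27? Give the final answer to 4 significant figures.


G = E / (2*(1+nu))
G = 64 / (2*(1+0.27)) = 25.1969 GPa
K = E / (3*(1-2*nu))
K = 64 / (3*(1-2*0.27)) = 46.3768 GPa
K/G = 46.3768 / 25.1969 = 1.841


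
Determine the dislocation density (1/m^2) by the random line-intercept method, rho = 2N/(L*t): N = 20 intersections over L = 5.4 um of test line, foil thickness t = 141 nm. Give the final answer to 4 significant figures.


rho = 2N / (L * t)
L = 5.4 um = 5.4e-06 m, t = 141 nm = 1.41e-07 m
rho = 2 * 20 / (5.4e-06 * 1.41e-07)
rho = 5.253e+13 1/m^2


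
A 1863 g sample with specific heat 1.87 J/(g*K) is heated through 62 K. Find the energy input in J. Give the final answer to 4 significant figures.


Q = m * cp * dT
Q = 1863 * 1.87 * 62
Q = 216000 J


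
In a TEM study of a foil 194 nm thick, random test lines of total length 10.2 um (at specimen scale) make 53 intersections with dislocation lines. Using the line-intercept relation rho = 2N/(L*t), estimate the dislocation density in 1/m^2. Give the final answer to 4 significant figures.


rho = 2N / (L * t)
L = 10.2 um = 1.02e-05 m, t = 194 nm = 1.94e-07 m
rho = 2 * 53 / (1.02e-05 * 1.94e-07)
rho = 5.357e+13 1/m^2


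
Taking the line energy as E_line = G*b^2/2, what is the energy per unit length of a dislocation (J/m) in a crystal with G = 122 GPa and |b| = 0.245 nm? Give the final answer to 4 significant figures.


E = G*b^2/2
b = 0.245 nm = 2.45e-10 m
G = 122 GPa = 1.22e+11 Pa
E = 0.5 * 1.22e+11 * (2.45e-10)^2
E = 3.662e-09 J/m


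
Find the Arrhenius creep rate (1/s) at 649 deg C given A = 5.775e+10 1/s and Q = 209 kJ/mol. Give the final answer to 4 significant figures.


rate = A * exp(-Q / (R*T))
T = 649 + 273.15 = 922.15 K
rate = 5.775e+10 * exp(-209e3 / (8.314 * 922.15))
rate = 0.08365 1/s


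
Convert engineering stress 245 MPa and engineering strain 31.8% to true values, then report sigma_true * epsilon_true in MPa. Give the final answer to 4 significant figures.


sigma_true = sigma_eng * (1 + epsilon_eng)
sigma_true = 245 * (1 + 0.318) = 322.91 MPa
epsilon_true = ln(1 + epsilon_eng)
epsilon_true = ln(1 + 0.318) = 0.276115
sigma_true * epsilon_true = 322.91 * 0.276115 = 89.16 MPa


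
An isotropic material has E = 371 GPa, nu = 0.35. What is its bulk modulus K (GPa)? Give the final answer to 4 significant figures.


K = E / (3*(1-2*nu))
K = 371 / (3*(1-2*0.35))
K = 412.2 GPa


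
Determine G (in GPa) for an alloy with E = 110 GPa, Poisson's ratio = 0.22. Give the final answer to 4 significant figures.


G = E / (2*(1+nu))
G = 110 / (2*(1+0.22))
G = 45.08 GPa


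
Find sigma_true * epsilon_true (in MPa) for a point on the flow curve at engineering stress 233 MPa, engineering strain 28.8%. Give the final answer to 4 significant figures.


sigma_true = sigma_eng * (1 + epsilon_eng)
sigma_true = 233 * (1 + 0.288) = 300.104 MPa
epsilon_true = ln(1 + epsilon_eng)
epsilon_true = ln(1 + 0.288) = 0.253091
sigma_true * epsilon_true = 300.104 * 0.253091 = 75.95 MPa


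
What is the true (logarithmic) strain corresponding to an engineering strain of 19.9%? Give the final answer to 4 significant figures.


epsilon_true = ln(1 + epsilon_eng)
epsilon_true = ln(1 + 0.199)
epsilon_true = 0.1815


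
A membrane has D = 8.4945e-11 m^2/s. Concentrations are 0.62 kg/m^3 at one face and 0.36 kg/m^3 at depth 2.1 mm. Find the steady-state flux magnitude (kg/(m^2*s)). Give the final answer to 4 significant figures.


J = -D * (dC/dx) = D * (C1 - C2) / dx
J = 8.4945e-11 * (0.62 - 0.36) / 2.1e-03
J = 1.052e-08 kg/(m^2*s)


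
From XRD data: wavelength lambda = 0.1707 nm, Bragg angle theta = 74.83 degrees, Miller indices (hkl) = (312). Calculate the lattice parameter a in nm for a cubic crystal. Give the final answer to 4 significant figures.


d = lambda / (2*sin(theta))
d = 0.1707 / (2*sin(74.83 deg))
d = 0.0884315 nm
a = d * sqrt(h^2+k^2+l^2) = 0.0884315 * sqrt(14)
a = 0.3309 nm


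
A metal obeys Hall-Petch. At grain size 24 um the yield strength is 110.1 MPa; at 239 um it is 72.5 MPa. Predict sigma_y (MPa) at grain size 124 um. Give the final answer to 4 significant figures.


sigma_y = sigma0 + k / sqrt(d)
1/sqrt(d1) = 1/sqrt(2.4e-05) = 204.124;  1/sqrt(d2) = 64.6846
k = (sigma1 - sigma2) / (1/sqrt(d1) - 1/sqrt(d2)) = (110.1 - 72.5) / (204.124 - 64.6846) = 0.269651 MPa*m^0.5
sigma0 = sigma1 - k/sqrt(d1) = 110.1 - 0.269651*204.124 = 55.0577 MPa
sigma_y(d3) = 55.0577 + 0.269651 / sqrt(1.24e-04) = 79.27 MPa


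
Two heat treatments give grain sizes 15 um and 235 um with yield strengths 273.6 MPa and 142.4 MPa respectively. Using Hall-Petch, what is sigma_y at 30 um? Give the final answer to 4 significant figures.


sigma_y = sigma0 + k / sqrt(d)
1/sqrt(d1) = 1/sqrt(1.5e-05) = 258.199;  1/sqrt(d2) = 65.2328
k = (sigma1 - sigma2) / (1/sqrt(d1) - 1/sqrt(d2)) = (273.6 - 142.4) / (258.199 - 65.2328) = 0.679912 MPa*m^0.5
sigma0 = sigma1 - k/sqrt(d1) = 273.6 - 0.679912*258.199 = 98.0474 MPa
sigma_y(d3) = 98.0474 + 0.679912 / sqrt(3e-05) = 222.2 MPa


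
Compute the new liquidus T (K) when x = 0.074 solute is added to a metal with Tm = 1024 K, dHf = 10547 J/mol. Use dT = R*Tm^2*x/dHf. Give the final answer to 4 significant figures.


dT = R*Tm^2*x / dHf
dT = 8.314 * 1024^2 * 0.074 / 10547
dT = 61.1664 K
T_new = 1024 - 61.1664 = 962.8 K


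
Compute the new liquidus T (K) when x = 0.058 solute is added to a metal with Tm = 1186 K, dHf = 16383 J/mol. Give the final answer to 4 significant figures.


dT = R*Tm^2*x / dHf
dT = 8.314 * 1186^2 * 0.058 / 16383
dT = 41.4013 K
T_new = 1186 - 41.4013 = 1145 K


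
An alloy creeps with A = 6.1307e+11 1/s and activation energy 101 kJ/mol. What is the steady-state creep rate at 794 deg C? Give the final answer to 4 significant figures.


rate = A * exp(-Q / (R*T))
T = 794 + 273.15 = 1067.15 K
rate = 6.1307e+11 * exp(-101e3 / (8.314 * 1067.15))
rate = 6.976e+06 1/s


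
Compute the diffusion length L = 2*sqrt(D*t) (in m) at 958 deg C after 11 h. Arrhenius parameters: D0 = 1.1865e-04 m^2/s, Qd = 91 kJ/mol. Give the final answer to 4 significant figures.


Step 1: D = D0 * exp(-Qd/(R*T))
T = 1231.15 K
D = 1.1865e-04 * exp(-91e3 / (8.314 * 1231.15)) = 1.63389e-08 m^2/s
Step 2: L = 2*sqrt(D*t)
t = 11 h = 39600 s
L = 2*sqrt(1.63389e-08 * 39600) = 0.05087 m


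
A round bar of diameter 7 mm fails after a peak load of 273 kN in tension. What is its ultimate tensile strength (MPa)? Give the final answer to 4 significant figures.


A0 = pi*(d/2)^2 = pi*(7/2)^2 = 38.4845 mm^2
UTS = F_max / A0 = 273*1000 / 38.4845
UTS = 7094 MPa


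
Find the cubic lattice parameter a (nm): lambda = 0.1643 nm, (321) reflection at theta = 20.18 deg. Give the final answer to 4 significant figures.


d = lambda / (2*sin(theta))
d = 0.1643 / (2*sin(20.18 deg))
d = 0.238136 nm
a = d * sqrt(h^2+k^2+l^2) = 0.238136 * sqrt(14)
a = 0.891 nm


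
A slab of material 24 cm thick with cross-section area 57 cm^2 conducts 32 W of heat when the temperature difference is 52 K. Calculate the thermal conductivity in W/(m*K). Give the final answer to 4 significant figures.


k = Q*L / (A*dT)
L = 0.24 m, A = 5.7e-03 m^2
k = 32 * 0.24 / (5.7e-03 * 52)
k = 25.91 W/(m*K)


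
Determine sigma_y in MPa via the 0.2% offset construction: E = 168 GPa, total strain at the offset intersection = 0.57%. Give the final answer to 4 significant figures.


Offset strain = 0.002
Elastic strain at yield = total_strain - offset = 5.7e-03 - 0.002 = 3.7e-03
sigma_y = E * elastic_strain = 168000 * 3.7e-03
sigma_y = 621.6 MPa


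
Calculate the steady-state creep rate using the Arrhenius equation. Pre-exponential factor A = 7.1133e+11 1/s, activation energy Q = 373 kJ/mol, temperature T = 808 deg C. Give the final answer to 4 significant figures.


rate = A * exp(-Q / (R*T))
T = 808 + 273.15 = 1081.15 K
rate = 7.1133e+11 * exp(-373e3 / (8.314 * 1081.15))
rate = 6.766e-07 1/s


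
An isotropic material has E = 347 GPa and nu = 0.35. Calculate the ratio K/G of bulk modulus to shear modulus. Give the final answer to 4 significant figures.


G = E / (2*(1+nu))
G = 347 / (2*(1+0.35)) = 128.519 GPa
K = E / (3*(1-2*nu))
K = 347 / (3*(1-2*0.35)) = 385.556 GPa
K/G = 385.556 / 128.519 = 3


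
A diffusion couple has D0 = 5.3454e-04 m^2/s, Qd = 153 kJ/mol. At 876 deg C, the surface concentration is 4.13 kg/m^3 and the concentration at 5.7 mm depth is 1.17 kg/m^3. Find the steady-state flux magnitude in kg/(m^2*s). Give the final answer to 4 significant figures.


Step 1: D = D0 * exp(-Qd/(R*T))
T = 876 + 273.15 = 1149.15 K
D = 5.3454e-04 * exp(-153e3 / (8.314 * 1149.15)) = 5.93076e-11 m^2/s
Step 2: J = D * (C1 - C2) / dx
J = 5.93076e-11 * (4.13 - 1.17) / 5.7e-03
J = 3.08e-08 kg/(m^2*s)


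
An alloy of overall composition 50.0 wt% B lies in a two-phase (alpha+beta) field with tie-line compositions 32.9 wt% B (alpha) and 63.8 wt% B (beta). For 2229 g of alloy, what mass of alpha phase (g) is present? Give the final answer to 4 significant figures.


f_alpha = (C_beta - C0) / (C_beta - C_alpha)
f_alpha = (63.8 - 50.0) / (63.8 - 32.9) = 0.446602
m_alpha = f_alpha * m_total = 0.446602 * 2229 = 995.5 g


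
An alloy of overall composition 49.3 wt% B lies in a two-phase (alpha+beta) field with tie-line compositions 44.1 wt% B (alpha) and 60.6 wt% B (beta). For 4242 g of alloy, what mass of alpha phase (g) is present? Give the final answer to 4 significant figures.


f_alpha = (C_beta - C0) / (C_beta - C_alpha)
f_alpha = (60.6 - 49.3) / (60.6 - 44.1) = 0.684848
m_alpha = f_alpha * m_total = 0.684848 * 4242 = 2905 g


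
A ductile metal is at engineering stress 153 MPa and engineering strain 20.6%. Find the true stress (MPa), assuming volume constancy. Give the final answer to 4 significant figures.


sigma_true = sigma_eng * (1 + epsilon_eng)
sigma_true = 153 * (1 + 0.206)
sigma_true = 184.5 MPa


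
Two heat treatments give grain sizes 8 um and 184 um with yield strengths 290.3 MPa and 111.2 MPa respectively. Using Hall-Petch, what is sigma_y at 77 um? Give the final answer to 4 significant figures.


sigma_y = sigma0 + k / sqrt(d)
1/sqrt(d1) = 1/sqrt(8e-06) = 353.553;  1/sqrt(d2) = 73.721
k = (sigma1 - sigma2) / (1/sqrt(d1) - 1/sqrt(d2)) = (290.3 - 111.2) / (353.553 - 73.721) = 0.640026 MPa*m^0.5
sigma0 = sigma1 - k/sqrt(d1) = 290.3 - 0.640026*353.553 = 64.0167 MPa
sigma_y(d3) = 64.0167 + 0.640026 / sqrt(7.7e-05) = 137 MPa


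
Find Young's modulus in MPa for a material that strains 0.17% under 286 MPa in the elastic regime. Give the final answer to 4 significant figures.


E = sigma / epsilon
epsilon = 0.17% = 1.7e-03
E = 286 / 1.7e-03
E = 168200 MPa


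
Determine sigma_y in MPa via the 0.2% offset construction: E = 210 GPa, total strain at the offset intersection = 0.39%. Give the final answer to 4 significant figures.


Offset strain = 0.002
Elastic strain at yield = total_strain - offset = 3.9e-03 - 0.002 = 1.9e-03
sigma_y = E * elastic_strain = 210000 * 1.9e-03
sigma_y = 399 MPa


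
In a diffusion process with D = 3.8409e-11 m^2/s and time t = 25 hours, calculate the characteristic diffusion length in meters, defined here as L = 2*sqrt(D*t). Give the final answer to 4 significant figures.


t = 25 hr = 90000 s
Diffusion length = 2*sqrt(D*t)
= 2*sqrt(3.8409e-11 * 90000)
= 3.718e-03 m


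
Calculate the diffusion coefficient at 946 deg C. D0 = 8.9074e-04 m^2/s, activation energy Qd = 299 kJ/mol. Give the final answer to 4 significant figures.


D = D0 * exp(-Qd / (R*T))
T = 1219.15 K
D = 8.9074e-04 * exp(-299e3 / (8.314 * 1219.15))
D = 1.376e-16 m^2/s


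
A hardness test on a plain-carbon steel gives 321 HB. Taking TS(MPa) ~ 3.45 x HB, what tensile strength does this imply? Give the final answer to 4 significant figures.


TS (MPa) = 3.45 * HB
TS = 3.45 * 321
TS = 1107 MPa


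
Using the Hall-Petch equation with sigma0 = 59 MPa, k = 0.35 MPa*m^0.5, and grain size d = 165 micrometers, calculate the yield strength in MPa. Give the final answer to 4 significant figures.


sigma_y = sigma0 + k / sqrt(d)
d = 165 um = 1.65e-04 m
sigma_y = 59 + 0.35 / sqrt(1.65e-04)
sigma_y = 86.25 MPa


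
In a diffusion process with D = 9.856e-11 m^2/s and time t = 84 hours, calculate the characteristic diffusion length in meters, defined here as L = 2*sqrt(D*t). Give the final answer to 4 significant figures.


t = 84 hr = 302400 s
Diffusion length = 2*sqrt(D*t)
= 2*sqrt(9.856e-11 * 302400)
= 0.01092 m


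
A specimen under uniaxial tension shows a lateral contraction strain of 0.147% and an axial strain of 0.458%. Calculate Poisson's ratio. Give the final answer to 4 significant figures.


nu = -epsilon_lat / epsilon_axial
Lateral strain is contraction (negative), so using magnitudes:
nu = 0.147 / 0.458
nu = 0.321


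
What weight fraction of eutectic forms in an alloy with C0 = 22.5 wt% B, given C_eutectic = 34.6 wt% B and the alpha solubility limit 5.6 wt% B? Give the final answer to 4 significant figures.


f_primary = (C_e - C0) / (C_e - C_alpha_max)
f_primary = (34.6 - 22.5) / (34.6 - 5.6)
f_primary = 0.417241
f_eutectic = 1 - 0.417241 = 0.5828


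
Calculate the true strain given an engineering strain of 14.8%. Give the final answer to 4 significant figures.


epsilon_true = ln(1 + epsilon_eng)
epsilon_true = ln(1 + 0.148)
epsilon_true = 0.138


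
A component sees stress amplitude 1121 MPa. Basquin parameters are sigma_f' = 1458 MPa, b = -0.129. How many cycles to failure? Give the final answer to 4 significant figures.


sigma_a = sigma_f' * (2*Nf)^b
2*Nf = (sigma_a / sigma_f')^(1/b)
2*Nf = (1121 / 1458)^(1/-0.129)
2*Nf = 7.67182
Nf = 3.836 cycles


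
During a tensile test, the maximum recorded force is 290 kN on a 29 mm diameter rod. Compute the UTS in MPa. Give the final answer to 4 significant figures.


A0 = pi*(d/2)^2 = pi*(29/2)^2 = 660.52 mm^2
UTS = F_max / A0 = 290*1000 / 660.52
UTS = 439 MPa


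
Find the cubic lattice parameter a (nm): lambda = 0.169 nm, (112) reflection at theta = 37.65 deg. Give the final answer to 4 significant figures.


d = lambda / (2*sin(theta))
d = 0.169 / (2*sin(37.65 deg))
d = 0.138335 nm
a = d * sqrt(h^2+k^2+l^2) = 0.138335 * sqrt(6)
a = 0.3388 nm


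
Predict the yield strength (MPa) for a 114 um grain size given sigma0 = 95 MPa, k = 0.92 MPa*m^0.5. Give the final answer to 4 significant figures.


sigma_y = sigma0 + k / sqrt(d)
d = 114 um = 1.14e-04 m
sigma_y = 95 + 0.92 / sqrt(1.14e-04)
sigma_y = 181.2 MPa


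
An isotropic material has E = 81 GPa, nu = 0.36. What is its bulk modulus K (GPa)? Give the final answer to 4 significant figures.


K = E / (3*(1-2*nu))
K = 81 / (3*(1-2*0.36))
K = 96.43 GPa


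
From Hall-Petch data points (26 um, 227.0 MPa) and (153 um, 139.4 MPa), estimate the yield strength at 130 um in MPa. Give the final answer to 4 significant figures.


sigma_y = sigma0 + k / sqrt(d)
1/sqrt(d1) = 1/sqrt(2.6e-05) = 196.116;  1/sqrt(d2) = 80.8452
k = (sigma1 - sigma2) / (1/sqrt(d1) - 1/sqrt(d2)) = (227.0 - 139.4) / (196.116 - 80.8452) = 0.759949 MPa*m^0.5
sigma0 = sigma1 - k/sqrt(d1) = 227.0 - 0.759949*196.116 = 77.9618 MPa
sigma_y(d3) = 77.9618 + 0.759949 / sqrt(1.3e-04) = 144.6 MPa


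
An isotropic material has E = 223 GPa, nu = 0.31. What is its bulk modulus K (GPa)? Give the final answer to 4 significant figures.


K = E / (3*(1-2*nu))
K = 223 / (3*(1-2*0.31))
K = 195.6 GPa


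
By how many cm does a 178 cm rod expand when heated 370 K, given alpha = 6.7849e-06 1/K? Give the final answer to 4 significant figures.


dL = L0 * alpha * dT
dL = 178 * 6.7849e-06 * 370
dL = 0.4469 cm


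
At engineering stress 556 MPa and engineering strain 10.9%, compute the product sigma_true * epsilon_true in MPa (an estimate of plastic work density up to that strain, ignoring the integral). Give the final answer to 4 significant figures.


sigma_true = sigma_eng * (1 + epsilon_eng)
sigma_true = 556 * (1 + 0.109) = 616.604 MPa
epsilon_true = ln(1 + epsilon_eng)
epsilon_true = ln(1 + 0.109) = 0.103459
sigma_true * epsilon_true = 616.604 * 0.103459 = 63.79 MPa


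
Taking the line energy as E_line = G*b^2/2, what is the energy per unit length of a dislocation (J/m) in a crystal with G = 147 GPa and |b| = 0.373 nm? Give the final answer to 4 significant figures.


E = G*b^2/2
b = 0.373 nm = 3.73e-10 m
G = 147 GPa = 1.47e+11 Pa
E = 0.5 * 1.47e+11 * (3.73e-10)^2
E = 1.023e-08 J/m


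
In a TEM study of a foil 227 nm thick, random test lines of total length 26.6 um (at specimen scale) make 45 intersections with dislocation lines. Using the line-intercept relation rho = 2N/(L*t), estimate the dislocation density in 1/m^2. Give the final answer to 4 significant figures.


rho = 2N / (L * t)
L = 26.6 um = 2.66e-05 m, t = 227 nm = 2.27e-07 m
rho = 2 * 45 / (2.66e-05 * 2.27e-07)
rho = 1.491e+13 1/m^2


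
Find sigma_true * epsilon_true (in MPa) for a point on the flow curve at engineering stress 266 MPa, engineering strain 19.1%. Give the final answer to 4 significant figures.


sigma_true = sigma_eng * (1 + epsilon_eng)
sigma_true = 266 * (1 + 0.191) = 316.806 MPa
epsilon_true = ln(1 + epsilon_eng)
epsilon_true = ln(1 + 0.191) = 0.174793
sigma_true * epsilon_true = 316.806 * 0.174793 = 55.38 MPa


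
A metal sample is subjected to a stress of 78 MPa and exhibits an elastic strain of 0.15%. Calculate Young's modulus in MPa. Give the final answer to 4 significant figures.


E = sigma / epsilon
epsilon = 0.15% = 1.5e-03
E = 78 / 1.5e-03
E = 52000 MPa


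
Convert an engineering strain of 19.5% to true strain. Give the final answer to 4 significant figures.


epsilon_true = ln(1 + epsilon_eng)
epsilon_true = ln(1 + 0.195)
epsilon_true = 0.1781


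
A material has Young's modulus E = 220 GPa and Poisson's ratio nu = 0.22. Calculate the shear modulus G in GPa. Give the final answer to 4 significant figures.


G = E / (2*(1+nu))
G = 220 / (2*(1+0.22))
G = 90.16 GPa


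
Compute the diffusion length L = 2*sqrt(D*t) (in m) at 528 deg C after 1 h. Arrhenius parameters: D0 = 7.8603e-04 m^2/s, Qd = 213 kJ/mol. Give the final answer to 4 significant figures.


Step 1: D = D0 * exp(-Qd/(R*T))
T = 801.15 K
D = 7.8603e-04 * exp(-213e3 / (8.314 * 801.15)) = 1.01725e-17 m^2/s
Step 2: L = 2*sqrt(D*t)
t = 1 h = 3600 s
L = 2*sqrt(1.01725e-17 * 3600) = 3.827e-07 m


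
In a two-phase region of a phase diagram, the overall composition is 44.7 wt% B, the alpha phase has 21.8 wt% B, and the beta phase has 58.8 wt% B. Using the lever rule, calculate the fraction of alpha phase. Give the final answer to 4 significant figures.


f_alpha = (C_beta - C0) / (C_beta - C_alpha)
f_alpha = (58.8 - 44.7) / (58.8 - 21.8)
f_alpha = 0.3811


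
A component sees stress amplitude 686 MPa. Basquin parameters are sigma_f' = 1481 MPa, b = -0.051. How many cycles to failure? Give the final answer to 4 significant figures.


sigma_a = sigma_f' * (2*Nf)^b
2*Nf = (sigma_a / sigma_f')^(1/b)
2*Nf = (686 / 1481)^(1/-0.051)
2*Nf = 3.57724e+06
Nf = 1.789e+06 cycles


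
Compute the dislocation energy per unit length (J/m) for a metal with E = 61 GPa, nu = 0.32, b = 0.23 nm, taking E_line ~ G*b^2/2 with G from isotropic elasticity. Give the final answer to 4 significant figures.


Step 1: G = E / (2*(1+nu))
G = 61 / (2*(1+0.32)) = 23.1061 GPa = 2.31061e+10 Pa
Step 2: E_line = G*b^2/2
b = 0.23 nm = 2.3e-10 m
E_line = 0.5 * 2.31061e+10 * (2.3e-10)^2 = 6.112e-10 J/m


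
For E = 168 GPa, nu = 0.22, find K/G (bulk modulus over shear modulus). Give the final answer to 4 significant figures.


G = E / (2*(1+nu))
G = 168 / (2*(1+0.22)) = 68.8525 GPa
K = E / (3*(1-2*nu))
K = 168 / (3*(1-2*0.22)) = 100 GPa
K/G = 100 / 68.8525 = 1.452


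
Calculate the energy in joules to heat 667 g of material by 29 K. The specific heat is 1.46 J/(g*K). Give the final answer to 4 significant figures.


Q = m * cp * dT
Q = 667 * 1.46 * 29
Q = 28240 J


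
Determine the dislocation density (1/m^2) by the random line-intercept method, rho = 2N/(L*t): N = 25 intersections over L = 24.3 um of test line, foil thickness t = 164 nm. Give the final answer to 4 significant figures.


rho = 2N / (L * t)
L = 24.3 um = 2.43e-05 m, t = 164 nm = 1.64e-07 m
rho = 2 * 25 / (2.43e-05 * 1.64e-07)
rho = 1.255e+13 1/m^2


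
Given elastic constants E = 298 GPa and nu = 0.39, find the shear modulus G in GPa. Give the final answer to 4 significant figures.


G = E / (2*(1+nu))
G = 298 / (2*(1+0.39))
G = 107.2 GPa


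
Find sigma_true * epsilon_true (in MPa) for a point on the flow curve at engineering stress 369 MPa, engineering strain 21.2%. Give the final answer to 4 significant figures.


sigma_true = sigma_eng * (1 + epsilon_eng)
sigma_true = 369 * (1 + 0.212) = 447.228 MPa
epsilon_true = ln(1 + epsilon_eng)
epsilon_true = ln(1 + 0.212) = 0.192272
sigma_true * epsilon_true = 447.228 * 0.192272 = 85.99 MPa


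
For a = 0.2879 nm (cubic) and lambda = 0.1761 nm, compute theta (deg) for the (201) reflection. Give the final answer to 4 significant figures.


d = a / sqrt(h^2+k^2+l^2)
d = 0.2879 / sqrt(5) = 0.128753 nm
lambda = 2*d*sin(theta)  =>  sin(theta) = lambda / (2*d)
sin(theta) = 0.1761 / (2 * 0.128753) = 0.683869
theta = 43.15 deg


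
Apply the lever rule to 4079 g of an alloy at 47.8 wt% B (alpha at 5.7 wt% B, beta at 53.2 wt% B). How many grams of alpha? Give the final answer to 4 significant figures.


f_alpha = (C_beta - C0) / (C_beta - C_alpha)
f_alpha = (53.2 - 47.8) / (53.2 - 5.7) = 0.113684
m_alpha = f_alpha * m_total = 0.113684 * 4079 = 463.7 g


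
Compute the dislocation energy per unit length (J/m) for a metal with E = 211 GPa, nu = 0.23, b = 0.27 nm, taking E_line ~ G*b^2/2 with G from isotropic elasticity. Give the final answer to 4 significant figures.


Step 1: G = E / (2*(1+nu))
G = 211 / (2*(1+0.23)) = 85.7724 GPa = 8.57724e+10 Pa
Step 2: E_line = G*b^2/2
b = 0.27 nm = 2.7e-10 m
E_line = 0.5 * 8.57724e+10 * (2.7e-10)^2 = 3.126e-09 J/m


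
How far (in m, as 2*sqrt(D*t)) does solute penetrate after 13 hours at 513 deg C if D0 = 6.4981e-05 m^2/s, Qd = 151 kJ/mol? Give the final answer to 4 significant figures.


Step 1: D = D0 * exp(-Qd/(R*T))
T = 786.15 K
D = 6.4981e-05 * exp(-151e3 / (8.314 * 786.15)) = 6.01783e-15 m^2/s
Step 2: L = 2*sqrt(D*t)
t = 13 h = 46800 s
L = 2*sqrt(6.01783e-15 * 46800) = 3.356e-05 m


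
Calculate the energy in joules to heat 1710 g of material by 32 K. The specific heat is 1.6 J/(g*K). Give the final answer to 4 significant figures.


Q = m * cp * dT
Q = 1710 * 1.6 * 32
Q = 87550 J


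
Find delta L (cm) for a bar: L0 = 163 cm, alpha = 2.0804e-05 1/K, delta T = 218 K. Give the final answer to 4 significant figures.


dL = L0 * alpha * dT
dL = 163 * 2.0804e-05 * 218
dL = 0.7392 cm


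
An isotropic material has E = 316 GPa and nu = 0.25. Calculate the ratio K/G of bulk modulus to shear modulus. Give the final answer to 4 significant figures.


G = E / (2*(1+nu))
G = 316 / (2*(1+0.25)) = 126.4 GPa
K = E / (3*(1-2*nu))
K = 316 / (3*(1-2*0.25)) = 210.667 GPa
K/G = 210.667 / 126.4 = 1.667


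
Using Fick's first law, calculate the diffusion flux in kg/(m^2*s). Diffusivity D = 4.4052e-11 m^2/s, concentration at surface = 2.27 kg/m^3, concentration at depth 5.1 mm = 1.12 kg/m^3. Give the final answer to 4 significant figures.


J = -D * (dC/dx) = D * (C1 - C2) / dx
J = 4.4052e-11 * (2.27 - 1.12) / 5.1e-03
J = 9.933e-09 kg/(m^2*s)


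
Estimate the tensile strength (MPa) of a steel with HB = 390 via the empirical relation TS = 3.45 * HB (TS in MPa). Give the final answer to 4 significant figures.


TS (MPa) = 3.45 * HB
TS = 3.45 * 390
TS = 1346 MPa


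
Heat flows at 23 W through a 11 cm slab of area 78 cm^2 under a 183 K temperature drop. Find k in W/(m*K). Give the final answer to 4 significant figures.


k = Q*L / (A*dT)
L = 0.11 m, A = 7.8e-03 m^2
k = 23 * 0.11 / (7.8e-03 * 183)
k = 1.772 W/(m*K)


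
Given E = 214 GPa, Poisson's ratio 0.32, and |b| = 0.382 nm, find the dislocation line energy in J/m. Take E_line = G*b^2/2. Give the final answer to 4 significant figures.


Step 1: G = E / (2*(1+nu))
G = 214 / (2*(1+0.32)) = 81.0606 GPa = 8.10606e+10 Pa
Step 2: E_line = G*b^2/2
b = 0.382 nm = 3.82e-10 m
E_line = 0.5 * 8.10606e+10 * (3.82e-10)^2 = 5.914e-09 J/m


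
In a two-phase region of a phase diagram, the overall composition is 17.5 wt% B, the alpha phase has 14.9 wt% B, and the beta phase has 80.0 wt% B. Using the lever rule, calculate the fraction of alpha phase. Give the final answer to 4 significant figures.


f_alpha = (C_beta - C0) / (C_beta - C_alpha)
f_alpha = (80.0 - 17.5) / (80.0 - 14.9)
f_alpha = 0.9601


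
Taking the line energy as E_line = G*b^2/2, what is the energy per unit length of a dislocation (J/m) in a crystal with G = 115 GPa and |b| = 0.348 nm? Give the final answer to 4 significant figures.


E = G*b^2/2
b = 0.348 nm = 3.48e-10 m
G = 115 GPa = 1.15e+11 Pa
E = 0.5 * 1.15e+11 * (3.48e-10)^2
E = 6.963e-09 J/m


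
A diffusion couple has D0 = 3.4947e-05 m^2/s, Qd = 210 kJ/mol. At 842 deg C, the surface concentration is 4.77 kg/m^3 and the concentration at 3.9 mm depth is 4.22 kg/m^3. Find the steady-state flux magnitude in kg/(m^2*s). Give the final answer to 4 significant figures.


Step 1: D = D0 * exp(-Qd/(R*T))
T = 842 + 273.15 = 1115.15 K
D = 3.4947e-05 * exp(-210e3 / (8.314 * 1115.15)) = 5.08702e-15 m^2/s
Step 2: J = D * (C1 - C2) / dx
J = 5.08702e-15 * (4.77 - 4.22) / 3.9e-03
J = 7.174e-13 kg/(m^2*s)


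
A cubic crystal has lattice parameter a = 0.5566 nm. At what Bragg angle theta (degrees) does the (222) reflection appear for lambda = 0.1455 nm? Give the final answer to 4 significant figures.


d = a / sqrt(h^2+k^2+l^2)
d = 0.5566 / sqrt(12) = 0.160677 nm
lambda = 2*d*sin(theta)  =>  sin(theta) = lambda / (2*d)
sin(theta) = 0.1455 / (2 * 0.160677) = 0.452773
theta = 26.92 deg


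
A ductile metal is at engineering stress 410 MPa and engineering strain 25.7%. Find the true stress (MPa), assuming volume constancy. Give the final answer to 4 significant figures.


sigma_true = sigma_eng * (1 + epsilon_eng)
sigma_true = 410 * (1 + 0.257)
sigma_true = 515.4 MPa


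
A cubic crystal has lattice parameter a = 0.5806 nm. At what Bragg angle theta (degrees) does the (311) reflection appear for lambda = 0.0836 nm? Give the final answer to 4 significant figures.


d = a / sqrt(h^2+k^2+l^2)
d = 0.5806 / sqrt(11) = 0.175057 nm
lambda = 2*d*sin(theta)  =>  sin(theta) = lambda / (2*d)
sin(theta) = 0.0836 / (2 * 0.175057) = 0.238779
theta = 13.81 deg


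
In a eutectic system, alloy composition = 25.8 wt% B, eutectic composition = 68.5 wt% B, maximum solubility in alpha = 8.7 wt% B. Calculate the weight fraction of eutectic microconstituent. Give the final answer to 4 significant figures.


f_primary = (C_e - C0) / (C_e - C_alpha_max)
f_primary = (68.5 - 25.8) / (68.5 - 8.7)
f_primary = 0.714047
f_eutectic = 1 - 0.714047 = 0.286


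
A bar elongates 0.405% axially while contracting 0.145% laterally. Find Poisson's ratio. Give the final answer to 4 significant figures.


nu = -epsilon_lat / epsilon_axial
Lateral strain is contraction (negative), so using magnitudes:
nu = 0.145 / 0.405
nu = 0.358


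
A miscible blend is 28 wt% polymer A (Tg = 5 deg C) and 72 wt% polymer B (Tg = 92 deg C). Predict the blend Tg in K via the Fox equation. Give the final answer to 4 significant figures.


1/Tg = w1/Tg1 + w2/Tg2 (in Kelvin)
Tg1 = 278.15 K, Tg2 = 365.15 K
1/Tg = 0.28/278.15 + 0.72/365.15
Tg = 335.7 K
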